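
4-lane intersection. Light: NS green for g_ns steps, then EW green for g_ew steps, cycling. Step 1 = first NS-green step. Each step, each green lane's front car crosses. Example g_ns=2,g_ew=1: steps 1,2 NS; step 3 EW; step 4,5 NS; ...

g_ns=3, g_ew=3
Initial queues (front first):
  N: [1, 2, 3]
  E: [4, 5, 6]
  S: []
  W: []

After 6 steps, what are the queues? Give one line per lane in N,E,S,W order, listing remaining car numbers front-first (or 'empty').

Step 1 [NS]: N:car1-GO,E:wait,S:empty,W:wait | queues: N=2 E=3 S=0 W=0
Step 2 [NS]: N:car2-GO,E:wait,S:empty,W:wait | queues: N=1 E=3 S=0 W=0
Step 3 [NS]: N:car3-GO,E:wait,S:empty,W:wait | queues: N=0 E=3 S=0 W=0
Step 4 [EW]: N:wait,E:car4-GO,S:wait,W:empty | queues: N=0 E=2 S=0 W=0
Step 5 [EW]: N:wait,E:car5-GO,S:wait,W:empty | queues: N=0 E=1 S=0 W=0
Step 6 [EW]: N:wait,E:car6-GO,S:wait,W:empty | queues: N=0 E=0 S=0 W=0

N: empty
E: empty
S: empty
W: empty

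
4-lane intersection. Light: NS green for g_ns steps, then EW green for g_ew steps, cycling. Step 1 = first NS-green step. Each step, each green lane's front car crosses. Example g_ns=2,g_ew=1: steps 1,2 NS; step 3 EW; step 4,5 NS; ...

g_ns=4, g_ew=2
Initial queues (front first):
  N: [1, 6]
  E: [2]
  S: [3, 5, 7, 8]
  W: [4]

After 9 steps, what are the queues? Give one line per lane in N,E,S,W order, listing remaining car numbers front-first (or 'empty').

Step 1 [NS]: N:car1-GO,E:wait,S:car3-GO,W:wait | queues: N=1 E=1 S=3 W=1
Step 2 [NS]: N:car6-GO,E:wait,S:car5-GO,W:wait | queues: N=0 E=1 S=2 W=1
Step 3 [NS]: N:empty,E:wait,S:car7-GO,W:wait | queues: N=0 E=1 S=1 W=1
Step 4 [NS]: N:empty,E:wait,S:car8-GO,W:wait | queues: N=0 E=1 S=0 W=1
Step 5 [EW]: N:wait,E:car2-GO,S:wait,W:car4-GO | queues: N=0 E=0 S=0 W=0

N: empty
E: empty
S: empty
W: empty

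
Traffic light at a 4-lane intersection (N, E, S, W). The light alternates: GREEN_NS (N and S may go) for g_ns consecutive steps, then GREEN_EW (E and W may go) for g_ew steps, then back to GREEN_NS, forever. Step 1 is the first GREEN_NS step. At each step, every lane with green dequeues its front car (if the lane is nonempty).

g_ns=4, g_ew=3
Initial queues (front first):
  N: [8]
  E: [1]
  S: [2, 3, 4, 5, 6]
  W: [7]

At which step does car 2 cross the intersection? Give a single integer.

Step 1 [NS]: N:car8-GO,E:wait,S:car2-GO,W:wait | queues: N=0 E=1 S=4 W=1
Step 2 [NS]: N:empty,E:wait,S:car3-GO,W:wait | queues: N=0 E=1 S=3 W=1
Step 3 [NS]: N:empty,E:wait,S:car4-GO,W:wait | queues: N=0 E=1 S=2 W=1
Step 4 [NS]: N:empty,E:wait,S:car5-GO,W:wait | queues: N=0 E=1 S=1 W=1
Step 5 [EW]: N:wait,E:car1-GO,S:wait,W:car7-GO | queues: N=0 E=0 S=1 W=0
Step 6 [EW]: N:wait,E:empty,S:wait,W:empty | queues: N=0 E=0 S=1 W=0
Step 7 [EW]: N:wait,E:empty,S:wait,W:empty | queues: N=0 E=0 S=1 W=0
Step 8 [NS]: N:empty,E:wait,S:car6-GO,W:wait | queues: N=0 E=0 S=0 W=0
Car 2 crosses at step 1

1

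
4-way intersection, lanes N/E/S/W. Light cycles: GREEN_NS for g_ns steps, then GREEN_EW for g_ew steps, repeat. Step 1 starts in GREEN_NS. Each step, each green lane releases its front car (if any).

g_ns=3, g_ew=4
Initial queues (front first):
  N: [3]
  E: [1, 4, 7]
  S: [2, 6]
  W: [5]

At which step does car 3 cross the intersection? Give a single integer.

Step 1 [NS]: N:car3-GO,E:wait,S:car2-GO,W:wait | queues: N=0 E=3 S=1 W=1
Step 2 [NS]: N:empty,E:wait,S:car6-GO,W:wait | queues: N=0 E=3 S=0 W=1
Step 3 [NS]: N:empty,E:wait,S:empty,W:wait | queues: N=0 E=3 S=0 W=1
Step 4 [EW]: N:wait,E:car1-GO,S:wait,W:car5-GO | queues: N=0 E=2 S=0 W=0
Step 5 [EW]: N:wait,E:car4-GO,S:wait,W:empty | queues: N=0 E=1 S=0 W=0
Step 6 [EW]: N:wait,E:car7-GO,S:wait,W:empty | queues: N=0 E=0 S=0 W=0
Car 3 crosses at step 1

1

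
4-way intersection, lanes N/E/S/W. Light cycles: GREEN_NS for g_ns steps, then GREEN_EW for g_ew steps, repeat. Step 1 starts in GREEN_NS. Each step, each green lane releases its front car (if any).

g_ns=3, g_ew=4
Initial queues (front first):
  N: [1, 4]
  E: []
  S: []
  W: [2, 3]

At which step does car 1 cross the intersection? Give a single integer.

Step 1 [NS]: N:car1-GO,E:wait,S:empty,W:wait | queues: N=1 E=0 S=0 W=2
Step 2 [NS]: N:car4-GO,E:wait,S:empty,W:wait | queues: N=0 E=0 S=0 W=2
Step 3 [NS]: N:empty,E:wait,S:empty,W:wait | queues: N=0 E=0 S=0 W=2
Step 4 [EW]: N:wait,E:empty,S:wait,W:car2-GO | queues: N=0 E=0 S=0 W=1
Step 5 [EW]: N:wait,E:empty,S:wait,W:car3-GO | queues: N=0 E=0 S=0 W=0
Car 1 crosses at step 1

1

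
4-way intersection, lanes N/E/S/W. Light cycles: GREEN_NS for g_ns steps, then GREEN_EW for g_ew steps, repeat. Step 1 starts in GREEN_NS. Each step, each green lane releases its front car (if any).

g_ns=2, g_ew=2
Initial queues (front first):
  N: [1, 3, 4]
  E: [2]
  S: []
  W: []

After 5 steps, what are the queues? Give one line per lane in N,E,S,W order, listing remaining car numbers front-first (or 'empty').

Step 1 [NS]: N:car1-GO,E:wait,S:empty,W:wait | queues: N=2 E=1 S=0 W=0
Step 2 [NS]: N:car3-GO,E:wait,S:empty,W:wait | queues: N=1 E=1 S=0 W=0
Step 3 [EW]: N:wait,E:car2-GO,S:wait,W:empty | queues: N=1 E=0 S=0 W=0
Step 4 [EW]: N:wait,E:empty,S:wait,W:empty | queues: N=1 E=0 S=0 W=0
Step 5 [NS]: N:car4-GO,E:wait,S:empty,W:wait | queues: N=0 E=0 S=0 W=0

N: empty
E: empty
S: empty
W: empty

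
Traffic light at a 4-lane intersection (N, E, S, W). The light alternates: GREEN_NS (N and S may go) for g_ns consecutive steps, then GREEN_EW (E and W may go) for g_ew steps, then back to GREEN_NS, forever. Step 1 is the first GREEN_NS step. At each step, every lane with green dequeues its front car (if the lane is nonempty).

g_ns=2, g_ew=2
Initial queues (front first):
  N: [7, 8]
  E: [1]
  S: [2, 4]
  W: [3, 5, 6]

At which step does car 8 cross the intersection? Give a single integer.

Step 1 [NS]: N:car7-GO,E:wait,S:car2-GO,W:wait | queues: N=1 E=1 S=1 W=3
Step 2 [NS]: N:car8-GO,E:wait,S:car4-GO,W:wait | queues: N=0 E=1 S=0 W=3
Step 3 [EW]: N:wait,E:car1-GO,S:wait,W:car3-GO | queues: N=0 E=0 S=0 W=2
Step 4 [EW]: N:wait,E:empty,S:wait,W:car5-GO | queues: N=0 E=0 S=0 W=1
Step 5 [NS]: N:empty,E:wait,S:empty,W:wait | queues: N=0 E=0 S=0 W=1
Step 6 [NS]: N:empty,E:wait,S:empty,W:wait | queues: N=0 E=0 S=0 W=1
Step 7 [EW]: N:wait,E:empty,S:wait,W:car6-GO | queues: N=0 E=0 S=0 W=0
Car 8 crosses at step 2

2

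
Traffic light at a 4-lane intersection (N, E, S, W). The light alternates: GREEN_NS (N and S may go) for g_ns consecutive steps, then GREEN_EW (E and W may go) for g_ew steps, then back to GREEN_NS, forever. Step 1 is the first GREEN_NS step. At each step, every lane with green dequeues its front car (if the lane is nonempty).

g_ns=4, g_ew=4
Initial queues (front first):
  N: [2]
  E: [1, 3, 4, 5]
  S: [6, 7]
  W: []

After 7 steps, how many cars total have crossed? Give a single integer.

Step 1 [NS]: N:car2-GO,E:wait,S:car6-GO,W:wait | queues: N=0 E=4 S=1 W=0
Step 2 [NS]: N:empty,E:wait,S:car7-GO,W:wait | queues: N=0 E=4 S=0 W=0
Step 3 [NS]: N:empty,E:wait,S:empty,W:wait | queues: N=0 E=4 S=0 W=0
Step 4 [NS]: N:empty,E:wait,S:empty,W:wait | queues: N=0 E=4 S=0 W=0
Step 5 [EW]: N:wait,E:car1-GO,S:wait,W:empty | queues: N=0 E=3 S=0 W=0
Step 6 [EW]: N:wait,E:car3-GO,S:wait,W:empty | queues: N=0 E=2 S=0 W=0
Step 7 [EW]: N:wait,E:car4-GO,S:wait,W:empty | queues: N=0 E=1 S=0 W=0
Cars crossed by step 7: 6

Answer: 6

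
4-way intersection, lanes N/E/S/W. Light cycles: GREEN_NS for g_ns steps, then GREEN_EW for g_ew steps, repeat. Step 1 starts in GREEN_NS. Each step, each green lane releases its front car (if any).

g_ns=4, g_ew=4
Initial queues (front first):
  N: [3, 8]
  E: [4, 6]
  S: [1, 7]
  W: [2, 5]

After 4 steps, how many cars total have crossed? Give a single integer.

Answer: 4

Derivation:
Step 1 [NS]: N:car3-GO,E:wait,S:car1-GO,W:wait | queues: N=1 E=2 S=1 W=2
Step 2 [NS]: N:car8-GO,E:wait,S:car7-GO,W:wait | queues: N=0 E=2 S=0 W=2
Step 3 [NS]: N:empty,E:wait,S:empty,W:wait | queues: N=0 E=2 S=0 W=2
Step 4 [NS]: N:empty,E:wait,S:empty,W:wait | queues: N=0 E=2 S=0 W=2
Cars crossed by step 4: 4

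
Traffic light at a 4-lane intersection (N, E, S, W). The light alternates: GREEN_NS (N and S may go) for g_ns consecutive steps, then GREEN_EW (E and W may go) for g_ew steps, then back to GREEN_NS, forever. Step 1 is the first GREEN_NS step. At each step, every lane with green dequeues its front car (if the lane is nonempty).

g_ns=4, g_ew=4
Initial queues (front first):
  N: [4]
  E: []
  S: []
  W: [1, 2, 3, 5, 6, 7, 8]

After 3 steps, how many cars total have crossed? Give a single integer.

Step 1 [NS]: N:car4-GO,E:wait,S:empty,W:wait | queues: N=0 E=0 S=0 W=7
Step 2 [NS]: N:empty,E:wait,S:empty,W:wait | queues: N=0 E=0 S=0 W=7
Step 3 [NS]: N:empty,E:wait,S:empty,W:wait | queues: N=0 E=0 S=0 W=7
Cars crossed by step 3: 1

Answer: 1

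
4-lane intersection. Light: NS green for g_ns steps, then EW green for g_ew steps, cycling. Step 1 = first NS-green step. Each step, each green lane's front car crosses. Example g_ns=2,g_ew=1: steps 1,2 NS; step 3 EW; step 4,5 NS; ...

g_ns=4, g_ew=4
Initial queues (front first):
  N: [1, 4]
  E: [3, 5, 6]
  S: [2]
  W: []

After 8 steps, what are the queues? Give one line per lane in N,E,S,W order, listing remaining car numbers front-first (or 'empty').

Step 1 [NS]: N:car1-GO,E:wait,S:car2-GO,W:wait | queues: N=1 E=3 S=0 W=0
Step 2 [NS]: N:car4-GO,E:wait,S:empty,W:wait | queues: N=0 E=3 S=0 W=0
Step 3 [NS]: N:empty,E:wait,S:empty,W:wait | queues: N=0 E=3 S=0 W=0
Step 4 [NS]: N:empty,E:wait,S:empty,W:wait | queues: N=0 E=3 S=0 W=0
Step 5 [EW]: N:wait,E:car3-GO,S:wait,W:empty | queues: N=0 E=2 S=0 W=0
Step 6 [EW]: N:wait,E:car5-GO,S:wait,W:empty | queues: N=0 E=1 S=0 W=0
Step 7 [EW]: N:wait,E:car6-GO,S:wait,W:empty | queues: N=0 E=0 S=0 W=0

N: empty
E: empty
S: empty
W: empty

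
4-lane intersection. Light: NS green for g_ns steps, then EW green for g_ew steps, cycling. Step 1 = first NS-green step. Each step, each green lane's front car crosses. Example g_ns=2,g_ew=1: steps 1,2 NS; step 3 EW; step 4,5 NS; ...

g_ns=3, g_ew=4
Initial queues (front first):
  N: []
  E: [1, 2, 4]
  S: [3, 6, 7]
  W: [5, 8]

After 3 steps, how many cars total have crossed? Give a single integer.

Step 1 [NS]: N:empty,E:wait,S:car3-GO,W:wait | queues: N=0 E=3 S=2 W=2
Step 2 [NS]: N:empty,E:wait,S:car6-GO,W:wait | queues: N=0 E=3 S=1 W=2
Step 3 [NS]: N:empty,E:wait,S:car7-GO,W:wait | queues: N=0 E=3 S=0 W=2
Cars crossed by step 3: 3

Answer: 3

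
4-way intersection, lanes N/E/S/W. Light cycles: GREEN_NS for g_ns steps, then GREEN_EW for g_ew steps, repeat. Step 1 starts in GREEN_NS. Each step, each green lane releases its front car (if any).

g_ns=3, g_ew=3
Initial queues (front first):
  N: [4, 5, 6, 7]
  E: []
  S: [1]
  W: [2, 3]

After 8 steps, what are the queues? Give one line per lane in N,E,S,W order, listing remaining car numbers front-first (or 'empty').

Step 1 [NS]: N:car4-GO,E:wait,S:car1-GO,W:wait | queues: N=3 E=0 S=0 W=2
Step 2 [NS]: N:car5-GO,E:wait,S:empty,W:wait | queues: N=2 E=0 S=0 W=2
Step 3 [NS]: N:car6-GO,E:wait,S:empty,W:wait | queues: N=1 E=0 S=0 W=2
Step 4 [EW]: N:wait,E:empty,S:wait,W:car2-GO | queues: N=1 E=0 S=0 W=1
Step 5 [EW]: N:wait,E:empty,S:wait,W:car3-GO | queues: N=1 E=0 S=0 W=0
Step 6 [EW]: N:wait,E:empty,S:wait,W:empty | queues: N=1 E=0 S=0 W=0
Step 7 [NS]: N:car7-GO,E:wait,S:empty,W:wait | queues: N=0 E=0 S=0 W=0

N: empty
E: empty
S: empty
W: empty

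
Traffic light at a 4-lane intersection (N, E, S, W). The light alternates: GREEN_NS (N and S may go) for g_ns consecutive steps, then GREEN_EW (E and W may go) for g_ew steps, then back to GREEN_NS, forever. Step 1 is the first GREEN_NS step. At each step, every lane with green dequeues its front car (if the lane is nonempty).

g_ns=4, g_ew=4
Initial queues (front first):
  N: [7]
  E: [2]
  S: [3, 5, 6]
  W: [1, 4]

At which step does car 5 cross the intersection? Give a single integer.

Step 1 [NS]: N:car7-GO,E:wait,S:car3-GO,W:wait | queues: N=0 E=1 S=2 W=2
Step 2 [NS]: N:empty,E:wait,S:car5-GO,W:wait | queues: N=0 E=1 S=1 W=2
Step 3 [NS]: N:empty,E:wait,S:car6-GO,W:wait | queues: N=0 E=1 S=0 W=2
Step 4 [NS]: N:empty,E:wait,S:empty,W:wait | queues: N=0 E=1 S=0 W=2
Step 5 [EW]: N:wait,E:car2-GO,S:wait,W:car1-GO | queues: N=0 E=0 S=0 W=1
Step 6 [EW]: N:wait,E:empty,S:wait,W:car4-GO | queues: N=0 E=0 S=0 W=0
Car 5 crosses at step 2

2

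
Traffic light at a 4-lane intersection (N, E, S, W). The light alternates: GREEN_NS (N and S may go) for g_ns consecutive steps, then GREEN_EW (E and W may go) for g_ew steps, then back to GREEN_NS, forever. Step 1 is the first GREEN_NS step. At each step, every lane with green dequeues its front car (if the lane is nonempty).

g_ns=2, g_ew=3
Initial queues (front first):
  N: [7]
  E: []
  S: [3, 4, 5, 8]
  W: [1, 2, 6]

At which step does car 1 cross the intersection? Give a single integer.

Step 1 [NS]: N:car7-GO,E:wait,S:car3-GO,W:wait | queues: N=0 E=0 S=3 W=3
Step 2 [NS]: N:empty,E:wait,S:car4-GO,W:wait | queues: N=0 E=0 S=2 W=3
Step 3 [EW]: N:wait,E:empty,S:wait,W:car1-GO | queues: N=0 E=0 S=2 W=2
Step 4 [EW]: N:wait,E:empty,S:wait,W:car2-GO | queues: N=0 E=0 S=2 W=1
Step 5 [EW]: N:wait,E:empty,S:wait,W:car6-GO | queues: N=0 E=0 S=2 W=0
Step 6 [NS]: N:empty,E:wait,S:car5-GO,W:wait | queues: N=0 E=0 S=1 W=0
Step 7 [NS]: N:empty,E:wait,S:car8-GO,W:wait | queues: N=0 E=0 S=0 W=0
Car 1 crosses at step 3

3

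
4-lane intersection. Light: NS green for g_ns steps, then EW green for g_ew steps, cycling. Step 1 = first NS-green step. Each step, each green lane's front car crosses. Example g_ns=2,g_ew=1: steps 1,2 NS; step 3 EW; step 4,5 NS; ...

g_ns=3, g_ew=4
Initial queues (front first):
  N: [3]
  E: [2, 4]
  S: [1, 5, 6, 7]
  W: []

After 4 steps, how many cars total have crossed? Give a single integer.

Answer: 5

Derivation:
Step 1 [NS]: N:car3-GO,E:wait,S:car1-GO,W:wait | queues: N=0 E=2 S=3 W=0
Step 2 [NS]: N:empty,E:wait,S:car5-GO,W:wait | queues: N=0 E=2 S=2 W=0
Step 3 [NS]: N:empty,E:wait,S:car6-GO,W:wait | queues: N=0 E=2 S=1 W=0
Step 4 [EW]: N:wait,E:car2-GO,S:wait,W:empty | queues: N=0 E=1 S=1 W=0
Cars crossed by step 4: 5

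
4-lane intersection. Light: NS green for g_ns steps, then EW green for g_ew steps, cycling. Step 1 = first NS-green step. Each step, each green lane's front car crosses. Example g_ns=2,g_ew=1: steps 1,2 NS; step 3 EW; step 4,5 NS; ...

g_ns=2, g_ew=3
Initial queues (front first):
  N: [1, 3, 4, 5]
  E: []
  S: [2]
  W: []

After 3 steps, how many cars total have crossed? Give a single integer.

Answer: 3

Derivation:
Step 1 [NS]: N:car1-GO,E:wait,S:car2-GO,W:wait | queues: N=3 E=0 S=0 W=0
Step 2 [NS]: N:car3-GO,E:wait,S:empty,W:wait | queues: N=2 E=0 S=0 W=0
Step 3 [EW]: N:wait,E:empty,S:wait,W:empty | queues: N=2 E=0 S=0 W=0
Cars crossed by step 3: 3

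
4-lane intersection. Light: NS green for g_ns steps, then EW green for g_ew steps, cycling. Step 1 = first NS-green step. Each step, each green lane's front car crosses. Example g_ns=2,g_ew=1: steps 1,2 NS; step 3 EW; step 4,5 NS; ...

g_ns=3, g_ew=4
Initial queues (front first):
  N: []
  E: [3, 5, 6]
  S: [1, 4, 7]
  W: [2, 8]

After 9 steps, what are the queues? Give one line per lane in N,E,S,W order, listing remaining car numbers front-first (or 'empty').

Step 1 [NS]: N:empty,E:wait,S:car1-GO,W:wait | queues: N=0 E=3 S=2 W=2
Step 2 [NS]: N:empty,E:wait,S:car4-GO,W:wait | queues: N=0 E=3 S=1 W=2
Step 3 [NS]: N:empty,E:wait,S:car7-GO,W:wait | queues: N=0 E=3 S=0 W=2
Step 4 [EW]: N:wait,E:car3-GO,S:wait,W:car2-GO | queues: N=0 E=2 S=0 W=1
Step 5 [EW]: N:wait,E:car5-GO,S:wait,W:car8-GO | queues: N=0 E=1 S=0 W=0
Step 6 [EW]: N:wait,E:car6-GO,S:wait,W:empty | queues: N=0 E=0 S=0 W=0

N: empty
E: empty
S: empty
W: empty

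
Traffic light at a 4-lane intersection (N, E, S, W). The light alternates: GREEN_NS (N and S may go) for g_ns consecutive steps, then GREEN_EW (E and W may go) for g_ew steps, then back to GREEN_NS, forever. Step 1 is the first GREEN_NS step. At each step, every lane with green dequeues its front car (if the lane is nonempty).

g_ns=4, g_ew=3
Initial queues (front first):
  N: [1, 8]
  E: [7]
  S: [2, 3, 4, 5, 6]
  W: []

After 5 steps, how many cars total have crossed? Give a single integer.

Step 1 [NS]: N:car1-GO,E:wait,S:car2-GO,W:wait | queues: N=1 E=1 S=4 W=0
Step 2 [NS]: N:car8-GO,E:wait,S:car3-GO,W:wait | queues: N=0 E=1 S=3 W=0
Step 3 [NS]: N:empty,E:wait,S:car4-GO,W:wait | queues: N=0 E=1 S=2 W=0
Step 4 [NS]: N:empty,E:wait,S:car5-GO,W:wait | queues: N=0 E=1 S=1 W=0
Step 5 [EW]: N:wait,E:car7-GO,S:wait,W:empty | queues: N=0 E=0 S=1 W=0
Cars crossed by step 5: 7

Answer: 7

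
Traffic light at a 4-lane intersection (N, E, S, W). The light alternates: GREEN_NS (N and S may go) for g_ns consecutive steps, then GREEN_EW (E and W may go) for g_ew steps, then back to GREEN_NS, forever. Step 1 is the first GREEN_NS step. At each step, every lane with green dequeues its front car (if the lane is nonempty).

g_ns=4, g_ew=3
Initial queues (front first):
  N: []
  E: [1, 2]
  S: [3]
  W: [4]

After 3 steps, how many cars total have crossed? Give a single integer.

Answer: 1

Derivation:
Step 1 [NS]: N:empty,E:wait,S:car3-GO,W:wait | queues: N=0 E=2 S=0 W=1
Step 2 [NS]: N:empty,E:wait,S:empty,W:wait | queues: N=0 E=2 S=0 W=1
Step 3 [NS]: N:empty,E:wait,S:empty,W:wait | queues: N=0 E=2 S=0 W=1
Cars crossed by step 3: 1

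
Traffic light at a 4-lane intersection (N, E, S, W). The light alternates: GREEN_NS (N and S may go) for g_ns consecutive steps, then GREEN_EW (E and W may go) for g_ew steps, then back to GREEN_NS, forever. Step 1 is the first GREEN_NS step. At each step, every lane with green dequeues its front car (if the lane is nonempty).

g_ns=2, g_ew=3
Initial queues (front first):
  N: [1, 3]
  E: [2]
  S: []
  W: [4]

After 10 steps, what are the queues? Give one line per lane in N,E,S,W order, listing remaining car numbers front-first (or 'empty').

Step 1 [NS]: N:car1-GO,E:wait,S:empty,W:wait | queues: N=1 E=1 S=0 W=1
Step 2 [NS]: N:car3-GO,E:wait,S:empty,W:wait | queues: N=0 E=1 S=0 W=1
Step 3 [EW]: N:wait,E:car2-GO,S:wait,W:car4-GO | queues: N=0 E=0 S=0 W=0

N: empty
E: empty
S: empty
W: empty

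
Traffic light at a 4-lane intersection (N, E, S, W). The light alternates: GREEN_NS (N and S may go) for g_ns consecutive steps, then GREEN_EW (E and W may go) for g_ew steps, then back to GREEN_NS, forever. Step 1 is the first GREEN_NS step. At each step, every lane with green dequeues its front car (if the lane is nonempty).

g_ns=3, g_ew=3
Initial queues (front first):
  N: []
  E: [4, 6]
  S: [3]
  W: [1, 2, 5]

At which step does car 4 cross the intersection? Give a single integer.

Step 1 [NS]: N:empty,E:wait,S:car3-GO,W:wait | queues: N=0 E=2 S=0 W=3
Step 2 [NS]: N:empty,E:wait,S:empty,W:wait | queues: N=0 E=2 S=0 W=3
Step 3 [NS]: N:empty,E:wait,S:empty,W:wait | queues: N=0 E=2 S=0 W=3
Step 4 [EW]: N:wait,E:car4-GO,S:wait,W:car1-GO | queues: N=0 E=1 S=0 W=2
Step 5 [EW]: N:wait,E:car6-GO,S:wait,W:car2-GO | queues: N=0 E=0 S=0 W=1
Step 6 [EW]: N:wait,E:empty,S:wait,W:car5-GO | queues: N=0 E=0 S=0 W=0
Car 4 crosses at step 4

4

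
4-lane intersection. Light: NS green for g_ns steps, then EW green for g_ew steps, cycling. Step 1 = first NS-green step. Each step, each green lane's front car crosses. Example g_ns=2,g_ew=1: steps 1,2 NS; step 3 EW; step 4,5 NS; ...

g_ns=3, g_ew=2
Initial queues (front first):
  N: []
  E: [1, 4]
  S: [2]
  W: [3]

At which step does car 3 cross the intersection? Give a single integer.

Step 1 [NS]: N:empty,E:wait,S:car2-GO,W:wait | queues: N=0 E=2 S=0 W=1
Step 2 [NS]: N:empty,E:wait,S:empty,W:wait | queues: N=0 E=2 S=0 W=1
Step 3 [NS]: N:empty,E:wait,S:empty,W:wait | queues: N=0 E=2 S=0 W=1
Step 4 [EW]: N:wait,E:car1-GO,S:wait,W:car3-GO | queues: N=0 E=1 S=0 W=0
Step 5 [EW]: N:wait,E:car4-GO,S:wait,W:empty | queues: N=0 E=0 S=0 W=0
Car 3 crosses at step 4

4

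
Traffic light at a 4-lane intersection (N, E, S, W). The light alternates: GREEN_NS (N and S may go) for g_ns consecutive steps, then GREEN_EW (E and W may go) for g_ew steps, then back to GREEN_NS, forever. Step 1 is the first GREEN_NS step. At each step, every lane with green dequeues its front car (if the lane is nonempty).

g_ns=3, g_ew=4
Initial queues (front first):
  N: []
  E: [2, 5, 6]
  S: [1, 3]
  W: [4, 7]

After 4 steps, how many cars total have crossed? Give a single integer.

Answer: 4

Derivation:
Step 1 [NS]: N:empty,E:wait,S:car1-GO,W:wait | queues: N=0 E=3 S=1 W=2
Step 2 [NS]: N:empty,E:wait,S:car3-GO,W:wait | queues: N=0 E=3 S=0 W=2
Step 3 [NS]: N:empty,E:wait,S:empty,W:wait | queues: N=0 E=3 S=0 W=2
Step 4 [EW]: N:wait,E:car2-GO,S:wait,W:car4-GO | queues: N=0 E=2 S=0 W=1
Cars crossed by step 4: 4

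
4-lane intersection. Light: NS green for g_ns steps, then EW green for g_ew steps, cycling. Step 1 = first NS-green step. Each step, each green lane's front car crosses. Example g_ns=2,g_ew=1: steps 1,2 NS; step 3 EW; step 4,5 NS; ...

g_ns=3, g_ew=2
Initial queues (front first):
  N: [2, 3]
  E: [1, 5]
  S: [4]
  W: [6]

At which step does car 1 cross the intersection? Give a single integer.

Step 1 [NS]: N:car2-GO,E:wait,S:car4-GO,W:wait | queues: N=1 E=2 S=0 W=1
Step 2 [NS]: N:car3-GO,E:wait,S:empty,W:wait | queues: N=0 E=2 S=0 W=1
Step 3 [NS]: N:empty,E:wait,S:empty,W:wait | queues: N=0 E=2 S=0 W=1
Step 4 [EW]: N:wait,E:car1-GO,S:wait,W:car6-GO | queues: N=0 E=1 S=0 W=0
Step 5 [EW]: N:wait,E:car5-GO,S:wait,W:empty | queues: N=0 E=0 S=0 W=0
Car 1 crosses at step 4

4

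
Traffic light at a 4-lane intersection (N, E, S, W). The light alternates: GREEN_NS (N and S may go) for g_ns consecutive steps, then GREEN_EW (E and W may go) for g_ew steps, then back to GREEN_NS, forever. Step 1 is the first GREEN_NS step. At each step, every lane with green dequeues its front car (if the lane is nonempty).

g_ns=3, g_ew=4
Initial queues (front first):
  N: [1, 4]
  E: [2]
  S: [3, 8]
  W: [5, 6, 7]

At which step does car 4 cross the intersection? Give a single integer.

Step 1 [NS]: N:car1-GO,E:wait,S:car3-GO,W:wait | queues: N=1 E=1 S=1 W=3
Step 2 [NS]: N:car4-GO,E:wait,S:car8-GO,W:wait | queues: N=0 E=1 S=0 W=3
Step 3 [NS]: N:empty,E:wait,S:empty,W:wait | queues: N=0 E=1 S=0 W=3
Step 4 [EW]: N:wait,E:car2-GO,S:wait,W:car5-GO | queues: N=0 E=0 S=0 W=2
Step 5 [EW]: N:wait,E:empty,S:wait,W:car6-GO | queues: N=0 E=0 S=0 W=1
Step 6 [EW]: N:wait,E:empty,S:wait,W:car7-GO | queues: N=0 E=0 S=0 W=0
Car 4 crosses at step 2

2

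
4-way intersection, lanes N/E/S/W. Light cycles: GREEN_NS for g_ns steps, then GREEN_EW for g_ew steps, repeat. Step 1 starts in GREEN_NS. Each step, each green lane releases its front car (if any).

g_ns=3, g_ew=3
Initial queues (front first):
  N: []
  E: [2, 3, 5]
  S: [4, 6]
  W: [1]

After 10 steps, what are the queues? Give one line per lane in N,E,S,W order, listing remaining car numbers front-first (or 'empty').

Step 1 [NS]: N:empty,E:wait,S:car4-GO,W:wait | queues: N=0 E=3 S=1 W=1
Step 2 [NS]: N:empty,E:wait,S:car6-GO,W:wait | queues: N=0 E=3 S=0 W=1
Step 3 [NS]: N:empty,E:wait,S:empty,W:wait | queues: N=0 E=3 S=0 W=1
Step 4 [EW]: N:wait,E:car2-GO,S:wait,W:car1-GO | queues: N=0 E=2 S=0 W=0
Step 5 [EW]: N:wait,E:car3-GO,S:wait,W:empty | queues: N=0 E=1 S=0 W=0
Step 6 [EW]: N:wait,E:car5-GO,S:wait,W:empty | queues: N=0 E=0 S=0 W=0

N: empty
E: empty
S: empty
W: empty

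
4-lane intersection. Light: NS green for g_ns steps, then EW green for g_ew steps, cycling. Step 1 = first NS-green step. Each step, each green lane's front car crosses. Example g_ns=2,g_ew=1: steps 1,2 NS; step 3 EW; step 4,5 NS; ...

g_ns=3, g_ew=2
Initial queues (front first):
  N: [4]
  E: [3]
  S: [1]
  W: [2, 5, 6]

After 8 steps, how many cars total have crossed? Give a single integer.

Answer: 5

Derivation:
Step 1 [NS]: N:car4-GO,E:wait,S:car1-GO,W:wait | queues: N=0 E=1 S=0 W=3
Step 2 [NS]: N:empty,E:wait,S:empty,W:wait | queues: N=0 E=1 S=0 W=3
Step 3 [NS]: N:empty,E:wait,S:empty,W:wait | queues: N=0 E=1 S=0 W=3
Step 4 [EW]: N:wait,E:car3-GO,S:wait,W:car2-GO | queues: N=0 E=0 S=0 W=2
Step 5 [EW]: N:wait,E:empty,S:wait,W:car5-GO | queues: N=0 E=0 S=0 W=1
Step 6 [NS]: N:empty,E:wait,S:empty,W:wait | queues: N=0 E=0 S=0 W=1
Step 7 [NS]: N:empty,E:wait,S:empty,W:wait | queues: N=0 E=0 S=0 W=1
Step 8 [NS]: N:empty,E:wait,S:empty,W:wait | queues: N=0 E=0 S=0 W=1
Cars crossed by step 8: 5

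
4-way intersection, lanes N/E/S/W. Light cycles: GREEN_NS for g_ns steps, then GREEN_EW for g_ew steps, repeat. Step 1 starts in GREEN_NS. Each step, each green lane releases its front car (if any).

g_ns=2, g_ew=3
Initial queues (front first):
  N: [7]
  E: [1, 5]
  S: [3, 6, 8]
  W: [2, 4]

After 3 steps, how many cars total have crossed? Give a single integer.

Step 1 [NS]: N:car7-GO,E:wait,S:car3-GO,W:wait | queues: N=0 E=2 S=2 W=2
Step 2 [NS]: N:empty,E:wait,S:car6-GO,W:wait | queues: N=0 E=2 S=1 W=2
Step 3 [EW]: N:wait,E:car1-GO,S:wait,W:car2-GO | queues: N=0 E=1 S=1 W=1
Cars crossed by step 3: 5

Answer: 5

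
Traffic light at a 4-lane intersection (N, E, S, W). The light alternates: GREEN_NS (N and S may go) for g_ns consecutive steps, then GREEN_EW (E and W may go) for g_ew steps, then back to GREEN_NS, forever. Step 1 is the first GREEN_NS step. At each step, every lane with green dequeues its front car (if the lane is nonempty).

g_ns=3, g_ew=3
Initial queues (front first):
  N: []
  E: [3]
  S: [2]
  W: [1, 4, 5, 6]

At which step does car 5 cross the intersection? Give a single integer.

Step 1 [NS]: N:empty,E:wait,S:car2-GO,W:wait | queues: N=0 E=1 S=0 W=4
Step 2 [NS]: N:empty,E:wait,S:empty,W:wait | queues: N=0 E=1 S=0 W=4
Step 3 [NS]: N:empty,E:wait,S:empty,W:wait | queues: N=0 E=1 S=0 W=4
Step 4 [EW]: N:wait,E:car3-GO,S:wait,W:car1-GO | queues: N=0 E=0 S=0 W=3
Step 5 [EW]: N:wait,E:empty,S:wait,W:car4-GO | queues: N=0 E=0 S=0 W=2
Step 6 [EW]: N:wait,E:empty,S:wait,W:car5-GO | queues: N=0 E=0 S=0 W=1
Step 7 [NS]: N:empty,E:wait,S:empty,W:wait | queues: N=0 E=0 S=0 W=1
Step 8 [NS]: N:empty,E:wait,S:empty,W:wait | queues: N=0 E=0 S=0 W=1
Step 9 [NS]: N:empty,E:wait,S:empty,W:wait | queues: N=0 E=0 S=0 W=1
Step 10 [EW]: N:wait,E:empty,S:wait,W:car6-GO | queues: N=0 E=0 S=0 W=0
Car 5 crosses at step 6

6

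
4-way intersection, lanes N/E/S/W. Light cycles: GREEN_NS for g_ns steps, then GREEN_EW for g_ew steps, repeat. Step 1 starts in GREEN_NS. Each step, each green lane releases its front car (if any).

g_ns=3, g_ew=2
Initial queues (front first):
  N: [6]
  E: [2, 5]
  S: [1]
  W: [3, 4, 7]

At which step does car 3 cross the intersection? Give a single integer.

Step 1 [NS]: N:car6-GO,E:wait,S:car1-GO,W:wait | queues: N=0 E=2 S=0 W=3
Step 2 [NS]: N:empty,E:wait,S:empty,W:wait | queues: N=0 E=2 S=0 W=3
Step 3 [NS]: N:empty,E:wait,S:empty,W:wait | queues: N=0 E=2 S=0 W=3
Step 4 [EW]: N:wait,E:car2-GO,S:wait,W:car3-GO | queues: N=0 E=1 S=0 W=2
Step 5 [EW]: N:wait,E:car5-GO,S:wait,W:car4-GO | queues: N=0 E=0 S=0 W=1
Step 6 [NS]: N:empty,E:wait,S:empty,W:wait | queues: N=0 E=0 S=0 W=1
Step 7 [NS]: N:empty,E:wait,S:empty,W:wait | queues: N=0 E=0 S=0 W=1
Step 8 [NS]: N:empty,E:wait,S:empty,W:wait | queues: N=0 E=0 S=0 W=1
Step 9 [EW]: N:wait,E:empty,S:wait,W:car7-GO | queues: N=0 E=0 S=0 W=0
Car 3 crosses at step 4

4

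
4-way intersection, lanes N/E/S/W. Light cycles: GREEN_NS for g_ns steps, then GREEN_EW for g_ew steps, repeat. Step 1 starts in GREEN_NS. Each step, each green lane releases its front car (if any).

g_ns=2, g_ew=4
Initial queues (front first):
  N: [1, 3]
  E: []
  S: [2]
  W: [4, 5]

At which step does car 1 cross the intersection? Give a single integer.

Step 1 [NS]: N:car1-GO,E:wait,S:car2-GO,W:wait | queues: N=1 E=0 S=0 W=2
Step 2 [NS]: N:car3-GO,E:wait,S:empty,W:wait | queues: N=0 E=0 S=0 W=2
Step 3 [EW]: N:wait,E:empty,S:wait,W:car4-GO | queues: N=0 E=0 S=0 W=1
Step 4 [EW]: N:wait,E:empty,S:wait,W:car5-GO | queues: N=0 E=0 S=0 W=0
Car 1 crosses at step 1

1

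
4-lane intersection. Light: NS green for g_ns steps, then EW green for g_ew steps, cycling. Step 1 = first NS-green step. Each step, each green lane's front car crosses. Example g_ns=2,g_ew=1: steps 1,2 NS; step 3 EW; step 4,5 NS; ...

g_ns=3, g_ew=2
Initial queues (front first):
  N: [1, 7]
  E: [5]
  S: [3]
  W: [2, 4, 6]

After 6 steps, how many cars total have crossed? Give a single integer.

Step 1 [NS]: N:car1-GO,E:wait,S:car3-GO,W:wait | queues: N=1 E=1 S=0 W=3
Step 2 [NS]: N:car7-GO,E:wait,S:empty,W:wait | queues: N=0 E=1 S=0 W=3
Step 3 [NS]: N:empty,E:wait,S:empty,W:wait | queues: N=0 E=1 S=0 W=3
Step 4 [EW]: N:wait,E:car5-GO,S:wait,W:car2-GO | queues: N=0 E=0 S=0 W=2
Step 5 [EW]: N:wait,E:empty,S:wait,W:car4-GO | queues: N=0 E=0 S=0 W=1
Step 6 [NS]: N:empty,E:wait,S:empty,W:wait | queues: N=0 E=0 S=0 W=1
Cars crossed by step 6: 6

Answer: 6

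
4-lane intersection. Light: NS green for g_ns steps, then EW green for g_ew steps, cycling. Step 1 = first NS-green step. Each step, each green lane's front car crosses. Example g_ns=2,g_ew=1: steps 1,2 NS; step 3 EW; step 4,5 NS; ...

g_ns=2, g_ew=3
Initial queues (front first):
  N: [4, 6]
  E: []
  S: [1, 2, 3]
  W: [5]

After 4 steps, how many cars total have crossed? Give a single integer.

Step 1 [NS]: N:car4-GO,E:wait,S:car1-GO,W:wait | queues: N=1 E=0 S=2 W=1
Step 2 [NS]: N:car6-GO,E:wait,S:car2-GO,W:wait | queues: N=0 E=0 S=1 W=1
Step 3 [EW]: N:wait,E:empty,S:wait,W:car5-GO | queues: N=0 E=0 S=1 W=0
Step 4 [EW]: N:wait,E:empty,S:wait,W:empty | queues: N=0 E=0 S=1 W=0
Cars crossed by step 4: 5

Answer: 5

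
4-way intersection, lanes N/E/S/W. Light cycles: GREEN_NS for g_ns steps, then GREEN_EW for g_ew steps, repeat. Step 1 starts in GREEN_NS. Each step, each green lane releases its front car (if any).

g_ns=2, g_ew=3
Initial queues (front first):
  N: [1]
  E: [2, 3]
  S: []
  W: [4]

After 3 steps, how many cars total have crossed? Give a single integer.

Answer: 3

Derivation:
Step 1 [NS]: N:car1-GO,E:wait,S:empty,W:wait | queues: N=0 E=2 S=0 W=1
Step 2 [NS]: N:empty,E:wait,S:empty,W:wait | queues: N=0 E=2 S=0 W=1
Step 3 [EW]: N:wait,E:car2-GO,S:wait,W:car4-GO | queues: N=0 E=1 S=0 W=0
Cars crossed by step 3: 3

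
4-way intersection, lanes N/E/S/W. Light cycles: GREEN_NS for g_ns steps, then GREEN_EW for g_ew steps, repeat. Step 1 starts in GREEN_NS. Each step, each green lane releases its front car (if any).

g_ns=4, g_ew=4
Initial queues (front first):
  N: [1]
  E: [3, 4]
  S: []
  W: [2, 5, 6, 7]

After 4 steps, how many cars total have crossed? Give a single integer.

Answer: 1

Derivation:
Step 1 [NS]: N:car1-GO,E:wait,S:empty,W:wait | queues: N=0 E=2 S=0 W=4
Step 2 [NS]: N:empty,E:wait,S:empty,W:wait | queues: N=0 E=2 S=0 W=4
Step 3 [NS]: N:empty,E:wait,S:empty,W:wait | queues: N=0 E=2 S=0 W=4
Step 4 [NS]: N:empty,E:wait,S:empty,W:wait | queues: N=0 E=2 S=0 W=4
Cars crossed by step 4: 1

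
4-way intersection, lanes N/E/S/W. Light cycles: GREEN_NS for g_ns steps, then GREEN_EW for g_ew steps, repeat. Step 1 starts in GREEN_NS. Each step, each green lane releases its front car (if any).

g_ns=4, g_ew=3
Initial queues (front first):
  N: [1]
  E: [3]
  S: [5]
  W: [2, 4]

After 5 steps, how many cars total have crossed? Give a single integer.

Answer: 4

Derivation:
Step 1 [NS]: N:car1-GO,E:wait,S:car5-GO,W:wait | queues: N=0 E=1 S=0 W=2
Step 2 [NS]: N:empty,E:wait,S:empty,W:wait | queues: N=0 E=1 S=0 W=2
Step 3 [NS]: N:empty,E:wait,S:empty,W:wait | queues: N=0 E=1 S=0 W=2
Step 4 [NS]: N:empty,E:wait,S:empty,W:wait | queues: N=0 E=1 S=0 W=2
Step 5 [EW]: N:wait,E:car3-GO,S:wait,W:car2-GO | queues: N=0 E=0 S=0 W=1
Cars crossed by step 5: 4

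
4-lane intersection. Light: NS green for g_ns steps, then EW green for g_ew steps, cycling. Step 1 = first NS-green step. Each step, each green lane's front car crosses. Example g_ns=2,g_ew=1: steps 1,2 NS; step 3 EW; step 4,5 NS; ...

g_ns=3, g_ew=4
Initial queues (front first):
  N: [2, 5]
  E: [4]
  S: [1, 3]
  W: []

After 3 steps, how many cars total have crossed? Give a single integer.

Step 1 [NS]: N:car2-GO,E:wait,S:car1-GO,W:wait | queues: N=1 E=1 S=1 W=0
Step 2 [NS]: N:car5-GO,E:wait,S:car3-GO,W:wait | queues: N=0 E=1 S=0 W=0
Step 3 [NS]: N:empty,E:wait,S:empty,W:wait | queues: N=0 E=1 S=0 W=0
Cars crossed by step 3: 4

Answer: 4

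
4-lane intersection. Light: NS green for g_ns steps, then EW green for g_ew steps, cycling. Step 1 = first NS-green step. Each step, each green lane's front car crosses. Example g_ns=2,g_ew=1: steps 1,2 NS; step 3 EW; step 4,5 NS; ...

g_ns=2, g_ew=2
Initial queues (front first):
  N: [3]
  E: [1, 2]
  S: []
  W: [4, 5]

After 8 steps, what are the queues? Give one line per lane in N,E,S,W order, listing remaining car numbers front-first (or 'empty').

Step 1 [NS]: N:car3-GO,E:wait,S:empty,W:wait | queues: N=0 E=2 S=0 W=2
Step 2 [NS]: N:empty,E:wait,S:empty,W:wait | queues: N=0 E=2 S=0 W=2
Step 3 [EW]: N:wait,E:car1-GO,S:wait,W:car4-GO | queues: N=0 E=1 S=0 W=1
Step 4 [EW]: N:wait,E:car2-GO,S:wait,W:car5-GO | queues: N=0 E=0 S=0 W=0

N: empty
E: empty
S: empty
W: empty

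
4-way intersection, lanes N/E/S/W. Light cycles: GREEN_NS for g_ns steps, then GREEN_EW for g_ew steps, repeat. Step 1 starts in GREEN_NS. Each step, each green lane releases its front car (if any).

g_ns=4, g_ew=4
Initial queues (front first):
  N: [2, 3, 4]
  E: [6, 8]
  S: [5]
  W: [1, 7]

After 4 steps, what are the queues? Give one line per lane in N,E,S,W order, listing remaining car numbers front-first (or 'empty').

Step 1 [NS]: N:car2-GO,E:wait,S:car5-GO,W:wait | queues: N=2 E=2 S=0 W=2
Step 2 [NS]: N:car3-GO,E:wait,S:empty,W:wait | queues: N=1 E=2 S=0 W=2
Step 3 [NS]: N:car4-GO,E:wait,S:empty,W:wait | queues: N=0 E=2 S=0 W=2
Step 4 [NS]: N:empty,E:wait,S:empty,W:wait | queues: N=0 E=2 S=0 W=2

N: empty
E: 6 8
S: empty
W: 1 7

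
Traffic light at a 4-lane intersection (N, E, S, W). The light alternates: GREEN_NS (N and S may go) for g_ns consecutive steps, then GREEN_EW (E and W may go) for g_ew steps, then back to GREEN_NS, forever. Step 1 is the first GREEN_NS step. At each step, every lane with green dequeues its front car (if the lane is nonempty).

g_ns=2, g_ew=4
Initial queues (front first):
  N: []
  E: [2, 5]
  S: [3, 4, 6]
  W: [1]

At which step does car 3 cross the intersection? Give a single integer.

Step 1 [NS]: N:empty,E:wait,S:car3-GO,W:wait | queues: N=0 E=2 S=2 W=1
Step 2 [NS]: N:empty,E:wait,S:car4-GO,W:wait | queues: N=0 E=2 S=1 W=1
Step 3 [EW]: N:wait,E:car2-GO,S:wait,W:car1-GO | queues: N=0 E=1 S=1 W=0
Step 4 [EW]: N:wait,E:car5-GO,S:wait,W:empty | queues: N=0 E=0 S=1 W=0
Step 5 [EW]: N:wait,E:empty,S:wait,W:empty | queues: N=0 E=0 S=1 W=0
Step 6 [EW]: N:wait,E:empty,S:wait,W:empty | queues: N=0 E=0 S=1 W=0
Step 7 [NS]: N:empty,E:wait,S:car6-GO,W:wait | queues: N=0 E=0 S=0 W=0
Car 3 crosses at step 1

1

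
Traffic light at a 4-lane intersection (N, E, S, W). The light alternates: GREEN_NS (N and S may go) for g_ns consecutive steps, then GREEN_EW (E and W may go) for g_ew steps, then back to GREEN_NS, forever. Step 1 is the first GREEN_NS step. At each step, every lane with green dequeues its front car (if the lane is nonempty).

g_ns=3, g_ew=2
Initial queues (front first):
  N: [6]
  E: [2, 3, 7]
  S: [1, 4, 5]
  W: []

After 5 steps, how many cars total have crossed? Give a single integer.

Step 1 [NS]: N:car6-GO,E:wait,S:car1-GO,W:wait | queues: N=0 E=3 S=2 W=0
Step 2 [NS]: N:empty,E:wait,S:car4-GO,W:wait | queues: N=0 E=3 S=1 W=0
Step 3 [NS]: N:empty,E:wait,S:car5-GO,W:wait | queues: N=0 E=3 S=0 W=0
Step 4 [EW]: N:wait,E:car2-GO,S:wait,W:empty | queues: N=0 E=2 S=0 W=0
Step 5 [EW]: N:wait,E:car3-GO,S:wait,W:empty | queues: N=0 E=1 S=0 W=0
Cars crossed by step 5: 6

Answer: 6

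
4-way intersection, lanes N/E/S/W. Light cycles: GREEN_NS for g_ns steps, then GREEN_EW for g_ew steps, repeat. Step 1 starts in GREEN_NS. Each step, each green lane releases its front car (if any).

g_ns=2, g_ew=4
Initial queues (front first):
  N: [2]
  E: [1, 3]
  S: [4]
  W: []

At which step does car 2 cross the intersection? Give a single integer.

Step 1 [NS]: N:car2-GO,E:wait,S:car4-GO,W:wait | queues: N=0 E=2 S=0 W=0
Step 2 [NS]: N:empty,E:wait,S:empty,W:wait | queues: N=0 E=2 S=0 W=0
Step 3 [EW]: N:wait,E:car1-GO,S:wait,W:empty | queues: N=0 E=1 S=0 W=0
Step 4 [EW]: N:wait,E:car3-GO,S:wait,W:empty | queues: N=0 E=0 S=0 W=0
Car 2 crosses at step 1

1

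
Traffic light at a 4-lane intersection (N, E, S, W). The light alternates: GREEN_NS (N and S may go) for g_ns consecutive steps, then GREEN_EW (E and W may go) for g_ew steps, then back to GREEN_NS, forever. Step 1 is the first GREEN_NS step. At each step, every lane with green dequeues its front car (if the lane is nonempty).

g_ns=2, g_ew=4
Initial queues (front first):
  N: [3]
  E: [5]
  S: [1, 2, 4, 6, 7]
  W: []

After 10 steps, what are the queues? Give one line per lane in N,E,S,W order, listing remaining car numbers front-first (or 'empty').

Step 1 [NS]: N:car3-GO,E:wait,S:car1-GO,W:wait | queues: N=0 E=1 S=4 W=0
Step 2 [NS]: N:empty,E:wait,S:car2-GO,W:wait | queues: N=0 E=1 S=3 W=0
Step 3 [EW]: N:wait,E:car5-GO,S:wait,W:empty | queues: N=0 E=0 S=3 W=0
Step 4 [EW]: N:wait,E:empty,S:wait,W:empty | queues: N=0 E=0 S=3 W=0
Step 5 [EW]: N:wait,E:empty,S:wait,W:empty | queues: N=0 E=0 S=3 W=0
Step 6 [EW]: N:wait,E:empty,S:wait,W:empty | queues: N=0 E=0 S=3 W=0
Step 7 [NS]: N:empty,E:wait,S:car4-GO,W:wait | queues: N=0 E=0 S=2 W=0
Step 8 [NS]: N:empty,E:wait,S:car6-GO,W:wait | queues: N=0 E=0 S=1 W=0
Step 9 [EW]: N:wait,E:empty,S:wait,W:empty | queues: N=0 E=0 S=1 W=0
Step 10 [EW]: N:wait,E:empty,S:wait,W:empty | queues: N=0 E=0 S=1 W=0

N: empty
E: empty
S: 7
W: empty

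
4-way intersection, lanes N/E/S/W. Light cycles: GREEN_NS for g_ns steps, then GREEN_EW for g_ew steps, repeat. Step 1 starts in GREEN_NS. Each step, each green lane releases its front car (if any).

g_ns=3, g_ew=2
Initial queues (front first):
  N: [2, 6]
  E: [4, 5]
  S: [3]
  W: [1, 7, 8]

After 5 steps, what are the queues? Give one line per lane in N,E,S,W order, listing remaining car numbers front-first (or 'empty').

Step 1 [NS]: N:car2-GO,E:wait,S:car3-GO,W:wait | queues: N=1 E=2 S=0 W=3
Step 2 [NS]: N:car6-GO,E:wait,S:empty,W:wait | queues: N=0 E=2 S=0 W=3
Step 3 [NS]: N:empty,E:wait,S:empty,W:wait | queues: N=0 E=2 S=0 W=3
Step 4 [EW]: N:wait,E:car4-GO,S:wait,W:car1-GO | queues: N=0 E=1 S=0 W=2
Step 5 [EW]: N:wait,E:car5-GO,S:wait,W:car7-GO | queues: N=0 E=0 S=0 W=1

N: empty
E: empty
S: empty
W: 8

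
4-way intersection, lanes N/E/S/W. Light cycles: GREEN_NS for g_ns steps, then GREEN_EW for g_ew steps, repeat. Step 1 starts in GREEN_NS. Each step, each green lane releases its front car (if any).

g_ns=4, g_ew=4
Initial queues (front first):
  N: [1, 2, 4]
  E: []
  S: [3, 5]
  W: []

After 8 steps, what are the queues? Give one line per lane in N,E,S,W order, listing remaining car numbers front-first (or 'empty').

Step 1 [NS]: N:car1-GO,E:wait,S:car3-GO,W:wait | queues: N=2 E=0 S=1 W=0
Step 2 [NS]: N:car2-GO,E:wait,S:car5-GO,W:wait | queues: N=1 E=0 S=0 W=0
Step 3 [NS]: N:car4-GO,E:wait,S:empty,W:wait | queues: N=0 E=0 S=0 W=0

N: empty
E: empty
S: empty
W: empty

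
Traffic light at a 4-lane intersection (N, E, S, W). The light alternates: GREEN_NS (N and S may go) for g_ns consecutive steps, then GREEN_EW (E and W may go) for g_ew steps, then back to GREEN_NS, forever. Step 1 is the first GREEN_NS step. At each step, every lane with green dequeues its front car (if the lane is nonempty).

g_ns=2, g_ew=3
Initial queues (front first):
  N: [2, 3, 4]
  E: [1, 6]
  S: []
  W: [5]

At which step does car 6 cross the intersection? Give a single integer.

Step 1 [NS]: N:car2-GO,E:wait,S:empty,W:wait | queues: N=2 E=2 S=0 W=1
Step 2 [NS]: N:car3-GO,E:wait,S:empty,W:wait | queues: N=1 E=2 S=0 W=1
Step 3 [EW]: N:wait,E:car1-GO,S:wait,W:car5-GO | queues: N=1 E=1 S=0 W=0
Step 4 [EW]: N:wait,E:car6-GO,S:wait,W:empty | queues: N=1 E=0 S=0 W=0
Step 5 [EW]: N:wait,E:empty,S:wait,W:empty | queues: N=1 E=0 S=0 W=0
Step 6 [NS]: N:car4-GO,E:wait,S:empty,W:wait | queues: N=0 E=0 S=0 W=0
Car 6 crosses at step 4

4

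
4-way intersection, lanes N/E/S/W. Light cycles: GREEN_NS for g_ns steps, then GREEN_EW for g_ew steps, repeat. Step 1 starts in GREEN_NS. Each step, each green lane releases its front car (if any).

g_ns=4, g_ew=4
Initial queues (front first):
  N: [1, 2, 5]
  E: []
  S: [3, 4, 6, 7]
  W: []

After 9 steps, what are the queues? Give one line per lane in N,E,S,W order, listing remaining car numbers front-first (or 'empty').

Step 1 [NS]: N:car1-GO,E:wait,S:car3-GO,W:wait | queues: N=2 E=0 S=3 W=0
Step 2 [NS]: N:car2-GO,E:wait,S:car4-GO,W:wait | queues: N=1 E=0 S=2 W=0
Step 3 [NS]: N:car5-GO,E:wait,S:car6-GO,W:wait | queues: N=0 E=0 S=1 W=0
Step 4 [NS]: N:empty,E:wait,S:car7-GO,W:wait | queues: N=0 E=0 S=0 W=0

N: empty
E: empty
S: empty
W: empty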